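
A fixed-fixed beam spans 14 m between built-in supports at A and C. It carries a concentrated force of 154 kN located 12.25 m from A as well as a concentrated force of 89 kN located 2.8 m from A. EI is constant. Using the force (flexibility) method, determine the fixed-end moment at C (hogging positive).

M_C = 246.2 kN·m

Release both end moments; the primary structure is a simply-supported span AC with redundants M_A and M_C.
End rotations of the released simple span under the applied load (×1/EI):
  at A: point load 154 at a = 12.25: Pab(L + b)/(6LEI) = 619/EI
  at C: point load 154 at a = 12.25: Pab(L + a)/(6LEI) = 1032/EI
  at A: point load 89 at a = 2.8: Pab(L + b)/(6LEI) = 837.3/EI
  at C: point load 89 at a = 2.8: Pab(L + a)/(6LEI) = 558.2/EI
  θ_A0 = 1456/EI,  θ_C0 = 1590/EI
Flexibility coefficients: a unit moment at one end gives L/(3EI) there and L/(6EI) at the far end, so f₁₁ = f₂₂ = 4.667/EI and f₁₂ = f₂₁ = 2.333/EI.
Compatibility — zero rotation at each built-in end:
  4.667 M_A + 2.333 M_C = 1456
  2.333 M_A + 4.667 M_C = 1590
Solving the pair gives M_A = 189 kN·m and M_C = 246.2 kN·m (hogging).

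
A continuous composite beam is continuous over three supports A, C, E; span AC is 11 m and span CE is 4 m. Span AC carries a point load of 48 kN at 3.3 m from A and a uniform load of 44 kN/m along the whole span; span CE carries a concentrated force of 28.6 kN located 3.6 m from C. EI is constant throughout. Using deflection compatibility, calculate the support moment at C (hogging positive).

Take M_C as the redundant. Released structure: two simple spans AC and CE with a hinge at C.
Rotations at C on the released spans (each span's end-slope, ×1/EI):
  span AC: point load 48 at a = 3.3: Pab(L + a)/(6LEI) = 264.3/EI
  span AC: UDL 44: wL³/(24EI) = 2440/EI
  span CE: point load 28.6 at a = 3.6: Pab(L + b)/(6LEI) = 7.55/EI
  relative rotation θ_0 = (2704 + 7.55)/EI = 2712/EI
A unit hogging moment at C produces rotation L₁/(3EI) + L₂/(3EI) = 5/EI.
Slope continuity at C: θ_0 = M_C·5/EI, so M_C = 2712/5 = 542.4 kN·m (hogging).

M_C = 542.4 kN·m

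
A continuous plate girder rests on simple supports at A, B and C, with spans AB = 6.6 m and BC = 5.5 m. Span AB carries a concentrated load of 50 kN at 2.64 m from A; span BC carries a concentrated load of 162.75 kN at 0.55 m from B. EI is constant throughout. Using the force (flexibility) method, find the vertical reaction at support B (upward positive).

Release continuity at B by inserting a hinge; the redundant is the internal moment M_B. The primary structure is two simply-supported spans AB and BC.
Rotations at B on the released spans (each span's end-slope, ×1/EI):
  span AB: point load 50 at a = 2.64: Pab(L + a)/(6LEI) = 122/EI
  span BC: point load 162.75 at a = 0.55: Pab(L + b)/(6LEI) = 140.3/EI
  relative rotation θ_0 = (122 + 140.3)/EI = 262.3/EI
A unit hogging moment at B produces rotation L₁/(3EI) + L₂/(3EI) = 4.033/EI.
Slope continuity at B: θ_0 = M_B·4.033/EI, so M_B = 262.3/4.033 = 65.03 kN·m (hogging).
Span AB, ΣM about A with M_B applied at B: R_B^{AB}·6.6 = 132 + 65.03, so R_B^{AB} = 29.85 kN and R_A = 50 − 29.85 = 20.15 kN.
Span BC, ΣM about C: R_B^{BC}·5.5 = 805.6 + 65.03, so R_B^{BC} = 158.3 kN and R_C = 162.8 − 158.3 = 4.452 kN.
R_B = 29.85 + 158.3 = 188.2 kN.

R_B = 188.2 kN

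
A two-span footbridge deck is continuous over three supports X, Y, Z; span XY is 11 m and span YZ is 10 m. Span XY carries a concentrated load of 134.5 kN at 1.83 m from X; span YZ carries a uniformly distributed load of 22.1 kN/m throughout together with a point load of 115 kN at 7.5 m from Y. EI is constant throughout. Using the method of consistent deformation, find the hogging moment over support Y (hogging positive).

M_Y = 258.4 kN·m

Take M_Y as the redundant. Released structure: two simple spans XY and YZ with a hinge at Y.
End slopes at the hinge Y, treating each span as simply supported:
  span XY: point load 134.5 at a = 1.83: Pab(L + a)/(6LEI) = 438.8/EI
  span YZ: UDL 22.1: wL³/(24EI) = 920.8/EI
  span YZ: point load 115 at a = 7.5: Pab(L + b)/(6LEI) = 449.2/EI
  relative rotation θ_0 = (438.8 + 1370)/EI = 1809/EI
A unit hogging moment at Y produces rotation L₁/(3EI) + L₂/(3EI) = 7/EI.
Compatibility: M_Y·(L₁+L₂)/(3EI) = θ_0, giving M_Y = 258.4 kN·m (hogging).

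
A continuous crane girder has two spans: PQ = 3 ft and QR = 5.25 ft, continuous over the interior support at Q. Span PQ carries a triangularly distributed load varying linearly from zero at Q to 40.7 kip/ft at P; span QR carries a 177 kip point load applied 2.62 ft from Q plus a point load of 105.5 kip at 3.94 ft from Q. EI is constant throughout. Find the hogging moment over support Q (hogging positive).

Insert a hinge at Q; M_Q is the redundant, and each span becomes simply supported.
Discontinuity in slope at Q on the released structure — sum the simple-span end rotations:
  span PQ: triangular load, peak 40.7: 7w₀L³/(360EI) = 21.37/EI
  span QR: point load 177 at a = 2.62: Pab(L + b)/(6LEI) = 305.1/EI
  span QR: point load 105.5 at a = 3.94: Pab(L + b)/(6LEI) = 113.4/EI
  relative rotation θ_0 = (21.37 + 418.5)/EI = 439.9/EI
A unit hogging moment at Q produces rotation L₁/(3EI) + L₂/(3EI) = 2.75/EI.
Compatibility: M_Q·(L₁+L₂)/(3EI) = θ_0, giving M_Q = 160 kip·ft (hogging).

M_Q = 160 kip·ft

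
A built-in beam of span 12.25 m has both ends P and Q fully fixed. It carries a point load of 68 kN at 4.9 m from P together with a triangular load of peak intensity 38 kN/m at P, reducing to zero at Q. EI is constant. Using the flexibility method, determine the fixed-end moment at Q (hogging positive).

M_Q = 270 kN·m

Release both end moments; the primary structure is a simply-supported span PQ with redundants M_P and M_Q.
End rotations of the released simple span under the applied load (×1/EI):
  at P: point load 68 at a = 4.9: Pab(L + b)/(6LEI) = 653.1/EI
  at Q: point load 68 at a = 4.9: Pab(L + a)/(6LEI) = 571.4/EI
  at P: triangular load, peak 38: w₀L³/(45EI) = 1552/EI
  at Q: triangular load, peak 38: 7w₀L³/(360EI) = 1358/EI
  θ_P0 = 2205/EI,  θ_Q0 = 1930/EI
Flexibility coefficients: a unit moment at one end gives L/(3EI) there and L/(6EI) at the far end, so f₁₁ = f₂₂ = 4.083/EI and f₁₂ = f₂₁ = 2.042/EI.
Compatibility — zero rotation at each built-in end:
  4.083 M_P + 2.042 M_Q = 2205
  2.042 M_P + 4.083 M_Q = 1930
Solving the pair gives M_P = 405.1 kN·m and M_Q = 270 kN·m (hogging).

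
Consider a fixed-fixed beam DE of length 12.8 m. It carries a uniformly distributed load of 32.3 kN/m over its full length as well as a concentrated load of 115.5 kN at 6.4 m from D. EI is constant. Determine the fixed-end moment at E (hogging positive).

M_E = 625.8 kN·m

Release both end moments; the primary structure is a simply-supported span DE with redundants M_D and M_E.
End rotations of the released simple span under the applied load (×1/EI):
  at D: UDL 32.3: wL³/(24EI) = 2822/EI
  at E: UDL 32.3: wL³/(24EI) = 2822/EI
  at D: point load 115.5 at a = 6.4: Pab(L + b)/(6LEI) = 1183/EI
  at E: point load 115.5 at a = 6.4: Pab(L + a)/(6LEI) = 1183/EI
  θ_D0 = 4005/EI,  θ_E0 = 4005/EI
Flexibility coefficients: a unit moment at one end gives L/(3EI) there and L/(6EI) at the far end, so f₁₁ = f₂₂ = 4.267/EI and f₁₂ = f₂₁ = 2.133/EI.
Compatibility — zero rotation at each built-in end:
  4.267 M_D + 2.133 M_E = 4005
  2.133 M_D + 4.267 M_E = 4005
Solving the pair gives M_D = 625.8 kN·m and M_E = 625.8 kN·m (hogging).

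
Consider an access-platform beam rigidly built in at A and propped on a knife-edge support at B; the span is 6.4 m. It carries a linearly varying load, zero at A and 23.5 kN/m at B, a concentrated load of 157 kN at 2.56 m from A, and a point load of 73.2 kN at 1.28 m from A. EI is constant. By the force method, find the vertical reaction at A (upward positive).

R_A = 227.3 kN

Release the roller at B. Primary structure: cantilever fixed at A.
Free-end deflection of the primary structure under the applied loading (downward +):
  triangular load, peak 23.5 at the free end: 11w₀L⁴/(120EI) = 3614/EI
  point load 157 at a = 2.56: Pa²(3L − a)/(6EI) = 2854/EI
  point load 73.2 at a = 1.28: Pa²(3L − a)/(6EI) = 358.2/EI
  δ_0 = 6826/EI
Tip deflection under a unit load at B: L³/(3EI) = 87.38/EI.
The prop prevents deflection at B: R_B = δ_0/δ_{BB} = 6826/87.38 = 78.12 kN.
Vertical equilibrium: R_A = ΣP − R_B = 305.4 − 78.12 = 227.3 kN.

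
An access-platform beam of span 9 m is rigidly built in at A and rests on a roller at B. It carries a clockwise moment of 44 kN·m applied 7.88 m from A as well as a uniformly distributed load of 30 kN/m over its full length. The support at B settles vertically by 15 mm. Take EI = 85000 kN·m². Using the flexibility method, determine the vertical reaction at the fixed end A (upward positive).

R_A = 166.8 kN

Remove the prop at B; the released (primary) structure is a cantilever built in at A.
Free-end deflection of the primary structure under the applied loading (downward +):
  clockwise couple 44 at a = 7.88: M₀a(2L − a)/(2EI) = 1754/EI
  UDL 30: wL⁴/(8EI) = 24604/EI
  δ_0 = 26358/EI
Tip deflection under a unit load at B: L³/(3EI) = 243/EI.
With EI = 85000 kN·m²: δ_0 = 0.3101 m and δ_{BB} = 0.002859 m/kN.
Compatibility — the beam at B must follow the support down by 0.015 m: δ_0 − R_B·δ_{BB} = 0.015, so R_B = (0.3101 − 0.015)/0.002859 = 103.2 kN.
Vertical equilibrium: R_A = ΣP − R_B = 270 − 103.2 = 166.8 kN.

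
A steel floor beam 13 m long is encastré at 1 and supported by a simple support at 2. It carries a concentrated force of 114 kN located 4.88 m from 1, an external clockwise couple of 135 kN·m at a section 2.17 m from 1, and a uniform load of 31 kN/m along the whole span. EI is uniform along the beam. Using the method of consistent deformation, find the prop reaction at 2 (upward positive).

R_2 = 177 kN

Choose R_2 as the redundant. The primary structure is the cantilever fixed at 1.
Downward deflection at the released point 2 due to the loads:
  point load 114 at a = 4.88: Pa²(3L − a)/(6EI) = 15438/EI
  clockwise couple 135 at a = 2.17: M₀a(2L − a)/(2EI) = 3490/EI
  UDL 31: wL⁴/(8EI) = 110674/EI
  δ_0 = 129603/EI
Tip deflection under a unit load at 2: L³/(3EI) = 732.3/EI.
The prop prevents deflection at 2: R_2 = δ_0/δ_{22} = 129603/732.3 = 177 kN.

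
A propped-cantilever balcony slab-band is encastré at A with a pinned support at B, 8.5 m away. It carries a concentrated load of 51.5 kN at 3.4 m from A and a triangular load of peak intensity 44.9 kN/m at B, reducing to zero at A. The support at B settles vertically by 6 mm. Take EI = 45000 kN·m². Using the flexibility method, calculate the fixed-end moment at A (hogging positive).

M_A = 284.5 kN·m

Remove the prop at B; the released (primary) structure is a cantilever built in at A.
Deflection at B on the released cantilever, summing each load's contribution:
  point load 51.5 at a = 3.4: Pa²(3L − a)/(6EI) = 2193/EI
  triangular load, peak 44.9 at the free end: 11w₀L⁴/(120EI) = 21485/EI
  δ_0 = 23678/EI
Tip deflection under a unit load at B: L³/(3EI) = 204.7/EI.
With EI = 45000 kN·m²: δ_0 = 0.52617 m and δ_{BB} = 0.004549 m/kN.
Compatibility — the beam at B must follow the support down by 0.006 m: δ_0 − R_B·δ_{BB} = 0.006, so R_B = (0.52617 − 0.006)/0.004549 = 114.3 kN.
Moment equilibrium about A: M_A = Σ(load moments about A) − R_B·L = 1256 − 114.3×8.5 = 284.5 kN·m.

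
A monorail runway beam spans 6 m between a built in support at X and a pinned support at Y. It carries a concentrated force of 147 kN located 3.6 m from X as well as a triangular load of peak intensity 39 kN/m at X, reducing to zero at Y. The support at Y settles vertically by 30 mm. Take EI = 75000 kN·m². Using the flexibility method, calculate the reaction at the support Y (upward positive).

Release the roller at Y. Primary structure: cantilever fixed at X.
Free-end deflection of the primary structure under the applied loading (downward +):
  point load 147 at a = 3.6: Pa²(3L − a)/(6EI) = 4572/EI
  triangular load, peak 39 at the fixed end: w₀L⁴/(30EI) = 1685/EI
  δ_0 = 6257/EI
Flexibility coefficient — unit upward force at Y: δ_{YY} = L³/(3EI) = 72/EI.
With EI = 75000 kN·m²: δ_0 = 0.083428 m and δ_{YY} = 0.00096 m/kN.
Compatibility — the beam at Y must follow the support down by 0.03 m: δ_0 − R_Y·δ_{YY} = 0.03, so R_Y = (0.083428 − 0.03)/0.00096 = 55.65 kN.

R_Y = 55.65 kN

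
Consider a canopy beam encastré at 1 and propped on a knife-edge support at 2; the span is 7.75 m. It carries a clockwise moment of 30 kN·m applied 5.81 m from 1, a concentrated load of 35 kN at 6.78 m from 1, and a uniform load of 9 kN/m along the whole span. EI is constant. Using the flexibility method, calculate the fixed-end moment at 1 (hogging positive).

M_1 = 72.1 kN·m

Choose R_2 as the redundant. The primary structure is the cantilever fixed at 1.
Deflection at 2 on the released cantilever, summing each load's contribution:
  clockwise couple 30 at a = 5.81: M₀a(2L − a)/(2EI) = 844.5/EI
  point load 35 at a = 6.78: Pa²(3L − a)/(6EI) = 4416/EI
  UDL 9: wL⁴/(8EI) = 4058/EI
  δ_0 = 9319/EI
Flexibility coefficient — unit upward force at 2: δ_{22} = L³/(3EI) = 155.2/EI.
The prop prevents deflection at 2: R_2 = δ_0/δ_{22} = 9319/155.2 = 60.06 kN.
Moment equilibrium about 1: M_1 = Σ(load moments about 1) − R_2·L = 537.6 − 60.06×7.75 = 72.1 kN·m.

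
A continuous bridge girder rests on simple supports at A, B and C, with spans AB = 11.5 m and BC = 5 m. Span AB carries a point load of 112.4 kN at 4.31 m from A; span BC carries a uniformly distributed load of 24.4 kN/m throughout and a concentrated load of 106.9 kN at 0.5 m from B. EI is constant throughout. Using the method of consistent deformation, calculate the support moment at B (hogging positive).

Take M_B as the redundant. Released structure: two simple spans AB and BC with a hinge at B.
Rotations at B on the released spans (each span's end-slope, ×1/EI):
  span AB: point load 112.4 at a = 4.31: Pab(L + a)/(6LEI) = 798.1/EI
  span BC: UDL 24.4: wL³/(24EI) = 127.1/EI
  span BC: point load 106.9 at a = 0.5: Pab(L + b)/(6LEI) = 76.17/EI
  relative rotation θ_0 = (798.1 + 203.2)/EI = 1001/EI
A unit hogging moment at B produces rotation L₁/(3EI) + L₂/(3EI) = 5.5/EI.
Slope continuity at B: θ_0 = M_B·5.5/EI, so M_B = 1001/5.5 = 182.1 kN·m (hogging).

M_B = 182.1 kN·m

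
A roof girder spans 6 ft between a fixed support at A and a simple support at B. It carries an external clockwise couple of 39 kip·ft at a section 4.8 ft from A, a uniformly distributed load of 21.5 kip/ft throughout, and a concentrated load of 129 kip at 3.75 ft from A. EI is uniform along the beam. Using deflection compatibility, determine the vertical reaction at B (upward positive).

Release the roller at B. Primary structure: cantilever fixed at A.
Primary-structure tip deflection at B by superposition:
  clockwise couple 39 at a = 4.8: M₀a(2L − a)/(2EI) = 673.9/EI
  UDL 21.5: wL⁴/(8EI) = 3483/EI
  point load 129 at a = 3.75: Pa²(3L − a)/(6EI) = 4308/EI
  δ_0 = 8465/EI
Flexibility coefficient — unit upward force at B: δ_{BB} = L³/(3EI) = 72/EI.
The prop prevents deflection at B: R_B = δ_0/δ_{BB} = 8465/72 = 117.6 kip.

R_B = 117.6 kip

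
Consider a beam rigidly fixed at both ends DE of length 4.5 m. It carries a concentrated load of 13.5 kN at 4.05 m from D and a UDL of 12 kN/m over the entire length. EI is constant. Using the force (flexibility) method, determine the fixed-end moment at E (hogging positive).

Take the two fixed-end moments M_D, M_E as redundants; the released structure is the simple span DE.
Simple-span end rotations at D and E under the given loads:
  at D: point load 13.5 at a = 4.05: Pab(L + b)/(6LEI) = 4.511/EI
  at E: point load 13.5 at a = 4.05: Pab(L + a)/(6LEI) = 7.791/EI
  at D: UDL 12: wL³/(24EI) = 45.56/EI
  at E: UDL 12: wL³/(24EI) = 45.56/EI
  θ_D0 = 50.07/EI,  θ_E0 = 53.35/EI
Flexibility coefficients: a unit moment at one end gives L/(3EI) there and L/(6EI) at the far end, so f₁₁ = f₂₂ = 1.5/EI and f₁₂ = f₂₁ = 0.75/EI.
Compatibility — zero rotation at each built-in end:
  1.5 M_D + 0.75 M_E = 50.07
  0.75 M_D + 1.5 M_E = 53.35
Solving the pair gives M_D = 20.8 kN·m and M_E = 25.17 kN·m (hogging).

M_E = 25.17 kN·m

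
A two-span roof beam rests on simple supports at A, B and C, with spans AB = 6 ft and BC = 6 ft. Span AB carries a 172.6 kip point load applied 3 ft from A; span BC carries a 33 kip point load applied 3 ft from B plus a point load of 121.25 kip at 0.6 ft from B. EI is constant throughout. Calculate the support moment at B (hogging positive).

Insert a hinge at B; M_B is the redundant, and each span becomes simply supported.
End slopes at the hinge B, treating each span as simply supported:
  span AB: point load 172.6 at a = 3: Pab(L + a)/(6LEI) = 388.4/EI
  span BC: point load 33 at a = 3: Pab(L + b)/(6LEI) = 74.25/EI
  span BC: point load 121.25 at a = 0.6: Pab(L + b)/(6LEI) = 124.4/EI
  relative rotation θ_0 = (388.4 + 198.7)/EI = 587/EI
A unit hogging moment at B produces rotation L₁/(3EI) + L₂/(3EI) = 4/EI.
Compatibility: M_B·(L₁+L₂)/(3EI) = θ_0, giving M_B = 146.8 kip·ft (hogging).

M_B = 146.8 kip·ft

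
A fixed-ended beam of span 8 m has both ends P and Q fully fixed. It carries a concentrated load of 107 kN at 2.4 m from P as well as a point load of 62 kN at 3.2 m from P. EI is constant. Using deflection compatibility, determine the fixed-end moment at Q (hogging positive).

M_Q = 101.5 kN·m

Take the two fixed-end moments M_P, M_Q as redundants; the released structure is the simple span PQ.
Simple-span end rotations at P and Q under the given loads:
  at P: point load 107 at a = 2.4: Pab(L + b)/(6LEI) = 407.5/EI
  at Q: point load 107 at a = 2.4: Pab(L + a)/(6LEI) = 311.6/EI
  at P: point load 62 at a = 3.2: Pab(L + b)/(6LEI) = 254/EI
  at Q: point load 62 at a = 3.2: Pab(L + a)/(6LEI) = 222.2/EI
  θ_P0 = 661.4/EI,  θ_Q0 = 533.8/EI
Flexibility coefficients: a unit moment at one end gives L/(3EI) there and L/(6EI) at the far end, so f₁₁ = f₂₂ = 2.667/EI and f₁₂ = f₂₁ = 1.333/EI.
Compatibility — zero rotation at each built-in end:
  2.667 M_P + 1.333 M_Q = 661.4
  1.333 M_P + 2.667 M_Q = 533.8
Solving the pair gives M_P = 197.3 kN·m and M_Q = 101.5 kN·m (hogging).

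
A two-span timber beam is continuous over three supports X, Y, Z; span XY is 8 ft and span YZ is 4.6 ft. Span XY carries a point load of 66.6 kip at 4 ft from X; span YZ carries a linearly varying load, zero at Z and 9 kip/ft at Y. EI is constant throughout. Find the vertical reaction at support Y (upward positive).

R_Y = 70.4 kip

Take M_Y as the redundant. Released structure: two simple spans XY and YZ with a hinge at Y.
End slopes at the hinge Y, treating each span as simply supported:
  span XY: point load 66.6 at a = 4: Pab(L + a)/(6LEI) = 266.4/EI
  span YZ: triangular load, peak 9: w₀L³/(45EI) = 19.47/EI
  relative rotation θ_0 = (266.4 + 19.47)/EI = 285.9/EI
A unit hogging moment at Y produces rotation L₁/(3EI) + L₂/(3EI) = 4.2/EI.
Compatibility: M_Y·(L₁+L₂)/(3EI) = θ_0, giving M_Y = 68.06 kip·ft (hogging).
Span XY, ΣM about X with M_Y applied at Y: R_Y^{XY}·8 = 266.4 + 68.06, so R_Y^{XY} = 41.81 kip and R_X = 66.6 − 41.81 = 24.79 kip.
Span YZ, ΣM about Z: R_Y^{YZ}·4.6 = 63.48 + 68.06, so R_Y^{YZ} = 28.6 kip and R_Z = 20.7 − 28.6 = -7.896 kip.
R_Y = 41.81 + 28.6 = 70.4 kip.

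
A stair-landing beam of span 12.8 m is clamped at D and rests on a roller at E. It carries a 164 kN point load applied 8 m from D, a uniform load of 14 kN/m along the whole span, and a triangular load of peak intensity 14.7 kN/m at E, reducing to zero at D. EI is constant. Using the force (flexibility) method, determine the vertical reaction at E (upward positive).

Release the roller at E. Primary structure: cantilever fixed at D.
Downward deflection at the released point E due to the loads:
  point load 164 at a = 8: Pa²(3L − a)/(6EI) = 53180/EI
  UDL 14: wL⁴/(8EI) = 46976/EI
  triangular load, peak 14.7 at the free end: 11w₀L⁴/(120EI) = 36172/EI
  δ_0 = 136328/EI
Flexibility coefficient — unit upward force at E: δ_{EE} = L³/(3EI) = 699.1/EI.
The prop prevents deflection at E: R_E = δ_0/δ_{EE} = 136328/699.1 = 195 kN.

R_E = 195 kN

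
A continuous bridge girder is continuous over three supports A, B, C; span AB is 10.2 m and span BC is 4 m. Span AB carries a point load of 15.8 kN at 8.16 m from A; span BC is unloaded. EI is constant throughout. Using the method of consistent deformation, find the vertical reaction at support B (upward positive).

Insert a hinge at B; M_B is the redundant, and each span becomes simply supported.
Rotations at B on the released spans (each span's end-slope, ×1/EI):
  span AB: point load 15.8 at a = 8.16: Pab(L + a)/(6LEI) = 78.9/EI
  relative rotation θ_0 = (78.9 + 0)/EI = 78.9/EI
A unit hogging moment at B produces rotation L₁/(3EI) + L₂/(3EI) = 4.733/EI.
Slope continuity at B: θ_0 = M_B·4.733/EI, so M_B = 78.9/4.733 = 16.67 kN·m (hogging).
Span AB, ΣM about A with M_B applied at B: R_B^{AB}·10.2 = 128.9 + 16.67, so R_B^{AB} = 14.27 kN and R_A = 15.8 − 14.27 = 1.526 kN.
Span BC, ΣM about C: R_B^{BC}·4 = 0 + 16.67, so R_B^{BC} = 4.167 kN and R_C = 0 − 4.167 = -4.167 kN.
R_B = 14.27 + 4.167 = 18.44 kN.

R_B = 18.44 kN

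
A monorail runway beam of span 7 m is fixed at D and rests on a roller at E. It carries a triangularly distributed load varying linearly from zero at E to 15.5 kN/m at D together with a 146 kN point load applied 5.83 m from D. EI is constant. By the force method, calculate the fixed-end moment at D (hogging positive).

M_D = 133.7 kN·m

Remove the prop at E; the released (primary) structure is a cantilever built in at D.
Downward deflection at the released point E due to the loads:
  triangular load, peak 15.5 at the fixed end: w₀L⁴/(30EI) = 1241/EI
  point load 146 at a = 5.83: Pa²(3L − a)/(6EI) = 12547/EI
  δ_0 = 13787/EI
Flexibility coefficient — unit upward force at E: δ_{EE} = L³/(3EI) = 114.3/EI.
The prop prevents deflection at E: R_E = δ_0/δ_{EE} = 13787/114.3 = 120.6 kN.
Moment equilibrium about D: M_D = Σ(load moments about D) − R_E·L = 977.8 − 120.6×7 = 133.7 kN·m.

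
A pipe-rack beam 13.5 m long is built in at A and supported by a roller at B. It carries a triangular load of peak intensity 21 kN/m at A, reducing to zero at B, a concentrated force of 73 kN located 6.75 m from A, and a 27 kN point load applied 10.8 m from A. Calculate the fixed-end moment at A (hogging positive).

M_A = 474.9 kN·m

Release the roller at B. Primary structure: cantilever fixed at A.
Primary-structure tip deflection at B by superposition:
  triangular load, peak 21 at the fixed end: w₀L⁴/(30EI) = 23251/EI
  point load 73 at a = 6.75: Pa²(3L − a)/(6EI) = 18709/EI
  point load 27 at a = 10.8: Pa²(3L − a)/(6EI) = 15589/EI
  δ_0 = 57549/EI
Tip deflection under a unit load at B: L³/(3EI) = 820.1/EI.
Compatibility at B: δ_0 − R_B·δ_{BB} = 0, so R_B = 57549/820.1 = 70.17 kN.
Moment equilibrium about A: M_A = Σ(load moments about A) − R_B·L = 1422 − 70.17×13.5 = 474.9 kN·m.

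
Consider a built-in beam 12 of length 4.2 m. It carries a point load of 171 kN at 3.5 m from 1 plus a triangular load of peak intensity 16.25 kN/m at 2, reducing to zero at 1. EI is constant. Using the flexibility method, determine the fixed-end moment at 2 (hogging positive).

Release both end moments; the primary structure is a simply-supported span 12 with redundants M_1 and M_2.
On the primary (simply-supported) span, the end slopes from the loading are:
  at 1: point load 171 at a = 3.5: Pab(L + b)/(6LEI) = 81.46/EI
  at 2: point load 171 at a = 3.5: Pab(L + a)/(6LEI) = 128/EI
  at 1: triangular load, peak 16.25: 7w₀L³/(360EI) = 23.41/EI
  at 2: triangular load, peak 16.25: w₀L³/(45EI) = 26.75/EI
  θ_10 = 104.9/EI,  θ_20 = 154.8/EI
Flexibility coefficients: a unit moment at one end gives L/(3EI) there and L/(6EI) at the far end, so f₁₁ = f₂₂ = 1.4/EI and f₁₂ = f₂₁ = 0.7/EI.
Compatibility — zero rotation at each built-in end:
  1.4 M_1 + 0.7 M_2 = 104.9
  0.7 M_1 + 1.4 M_2 = 154.8
Solving the pair gives M_1 = 26.18 kN·m and M_2 = 97.46 kN·m (hogging).

M_2 = 97.46 kN·m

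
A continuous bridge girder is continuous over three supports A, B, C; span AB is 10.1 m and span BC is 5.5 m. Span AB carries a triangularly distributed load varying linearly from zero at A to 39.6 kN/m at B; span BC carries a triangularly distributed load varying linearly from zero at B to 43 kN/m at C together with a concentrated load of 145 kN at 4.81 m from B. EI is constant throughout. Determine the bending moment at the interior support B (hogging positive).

Release continuity at B by inserting a hinge; the redundant is the internal moment M_B. The primary structure is two simply-supported spans AB and BC.
Discontinuity in slope at B on the released structure — sum the simple-span end rotations:
  span AB: triangular load, peak 39.6: w₀L³/(45EI) = 906.7/EI
  span BC: triangular load, peak 43: 7w₀L³/(360EI) = 139.1/EI
  span BC: point load 145 at a = 4.81: Pab(L + b)/(6LEI) = 90.27/EI
  relative rotation θ_0 = (906.7 + 229.4)/EI = 1136/EI
A unit hogging moment at B produces rotation L₁/(3EI) + L₂/(3EI) = 5.2/EI.
Compatibility: M_B·(L₁+L₂)/(3EI) = θ_0, giving M_B = 218.5 kN·m (hogging).

M_B = 218.5 kN·m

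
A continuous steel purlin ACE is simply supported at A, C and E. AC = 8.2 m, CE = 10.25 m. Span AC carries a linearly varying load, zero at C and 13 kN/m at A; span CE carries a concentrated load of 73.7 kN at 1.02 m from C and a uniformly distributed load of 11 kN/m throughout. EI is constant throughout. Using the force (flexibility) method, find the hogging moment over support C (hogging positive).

Release continuity at C by inserting a hinge; the redundant is the internal moment M_C. The primary structure is two simply-supported spans AC and CE.
Rotations at C on the released spans (each span's end-slope, ×1/EI):
  span AC: triangular load, peak 13: 7w₀L³/(360EI) = 139.4/EI
  span CE: point load 73.7 at a = 1.02: Pab(L + b)/(6LEI) = 219.8/EI
  span CE: UDL 11: wL³/(24EI) = 493.6/EI
  relative rotation θ_0 = (139.4 + 713.4)/EI = 852.7/EI
A unit hogging moment at C produces rotation L₁/(3EI) + L₂/(3EI) = 6.15/EI.
Slope continuity at C: θ_0 = M_C·6.15/EI, so M_C = 852.7/6.15 = 138.7 kN·m (hogging).

M_C = 138.7 kN·m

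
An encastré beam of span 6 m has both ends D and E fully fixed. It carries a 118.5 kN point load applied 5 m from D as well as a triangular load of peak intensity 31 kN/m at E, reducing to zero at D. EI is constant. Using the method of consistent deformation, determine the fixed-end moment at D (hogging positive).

Release both end moments; the primary structure is a simply-supported span DE with redundants M_D and M_E.
On the primary (simply-supported) span, the end slopes from the loading are:
  at D: point load 118.5 at a = 5: Pab(L + b)/(6LEI) = 115.2/EI
  at E: point load 118.5 at a = 5: Pab(L + a)/(6LEI) = 181/EI
  at D: triangular load, peak 31: 7w₀L³/(360EI) = 130.2/EI
  at E: triangular load, peak 31: w₀L³/(45EI) = 148.8/EI
  θ_D0 = 245.4/EI,  θ_E0 = 329.8/EI
Flexibility coefficients: a unit moment at one end gives L/(3EI) there and L/(6EI) at the far end, so f₁₁ = f₂₂ = 2/EI and f₁₂ = f₂₁ = 1/EI.
Compatibility — zero rotation at each built-in end:
  2 M_D + 1 M_E = 245.4
  1 M_D + 2 M_E = 329.8
Solving the pair gives M_D = 53.66 kN·m and M_E = 138.1 kN·m (hogging).

M_D = 53.66 kN·m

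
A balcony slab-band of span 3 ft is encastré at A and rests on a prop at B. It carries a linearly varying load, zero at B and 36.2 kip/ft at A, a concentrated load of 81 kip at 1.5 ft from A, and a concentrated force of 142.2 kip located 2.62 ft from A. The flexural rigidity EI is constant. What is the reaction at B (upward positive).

R_B = 151.5 kip

Choose R_B as the redundant. The primary structure is the cantilever fixed at A.
Free-end deflection of the primary structure under the applied loading (downward +):
  triangular load, peak 36.2 at the fixed end: w₀L⁴/(30EI) = 97.74/EI
  point load 81 at a = 1.5: Pa²(3L − a)/(6EI) = 227.8/EI
  point load 142.2 at a = 2.62: Pa²(3L − a)/(6EI) = 1038/EI
  δ_0 = 1363/EI
Flexibility coefficient — unit upward force at B: δ_{BB} = L³/(3EI) = 9/EI.
The prop prevents deflection at B: R_B = δ_0/δ_{BB} = 1363/9 = 151.5 kip.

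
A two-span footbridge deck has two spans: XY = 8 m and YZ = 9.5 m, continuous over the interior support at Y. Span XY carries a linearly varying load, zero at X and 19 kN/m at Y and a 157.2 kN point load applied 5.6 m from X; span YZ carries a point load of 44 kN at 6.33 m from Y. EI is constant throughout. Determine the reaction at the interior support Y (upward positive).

Release continuity at Y by inserting a hinge; the redundant is the internal moment M_Y. The primary structure is two simply-supported spans XY and YZ.
Rotations at Y on the released spans (each span's end-slope, ×1/EI):
  span XY: triangular load, peak 19: w₀L³/(45EI) = 216.2/EI
  span XY: point load 157.2 at a = 5.6: Pab(L + a)/(6LEI) = 598.6/EI
  span YZ: point load 44 at a = 6.33: Pab(L + b)/(6LEI) = 196.3/EI
  relative rotation θ_0 = (814.8 + 196.3)/EI = 1011/EI
A unit hogging moment at Y produces rotation L₁/(3EI) + L₂/(3EI) = 5.833/EI.
Compatibility: M_Y·(L₁+L₂)/(3EI) = θ_0, giving M_Y = 173.3 kN·m (hogging).
Span XY, ΣM about X with M_Y applied at Y: R_Y^{XY}·8 = 1286 + 173.3, so R_Y^{XY} = 182.4 kN and R_X = 233.2 − 182.4 = 50.83 kN.
Span YZ, ΣM about Z: R_Y^{YZ}·9.5 = 139.5 + 173.3, so R_Y^{YZ} = 32.93 kN and R_Z = 44 − 32.93 = 11.07 kN.
R_Y = 182.4 + 32.93 = 215.3 kN.

R_Y = 215.3 kN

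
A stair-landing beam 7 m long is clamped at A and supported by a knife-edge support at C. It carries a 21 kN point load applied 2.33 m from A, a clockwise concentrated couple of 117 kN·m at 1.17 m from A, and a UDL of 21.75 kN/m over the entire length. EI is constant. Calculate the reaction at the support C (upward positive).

Take the reaction at C as the redundant and release it; the primary structure is a cantilever fixed at A.
Primary-structure tip deflection at C by superposition:
  point load 21 at a = 2.33: Pa²(3L − a)/(6EI) = 354.8/EI
  clockwise couple 117 at a = 1.17: M₀a(2L − a)/(2EI) = 878.1/EI
  UDL 21.75: wL⁴/(8EI) = 6528/EI
  δ_0 = 7761/EI
Tip deflection under a unit load at C: L³/(3EI) = 114.3/EI.
The prop prevents deflection at C: R_C = δ_0/δ_{CC} = 7761/114.3 = 67.88 kN.

R_C = 67.88 kN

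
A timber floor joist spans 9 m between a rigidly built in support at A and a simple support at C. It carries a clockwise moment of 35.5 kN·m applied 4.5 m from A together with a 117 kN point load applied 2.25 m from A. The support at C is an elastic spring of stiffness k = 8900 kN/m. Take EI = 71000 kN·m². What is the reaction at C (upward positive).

R_C = 14.03 kN

Remove the prop at C; the released (primary) structure is a cantilever built in at A.
Primary-structure tip deflection at C by superposition:
  clockwise couple 35.5 at a = 4.5: M₀a(2L − a)/(2EI) = 1078/EI
  point load 117 at a = 2.25: Pa²(3L − a)/(6EI) = 2443/EI
  δ_0 = 3522/EI
Tip deflection under a unit load at C: L³/(3EI) = 243/EI.
With EI = 71000 kN·m²: δ_0 = 0.0496 m and δ_{CC} = 0.003423 m/kN.
Compatibility — the spring shortens by R_C/k under the reaction it provides: δ_0 − R_C·δ_{CC} = R_C/k. With 1/k = 0.000112 m/kN, R_C = δ_0 / (δ_{CC} + 1/k) = 0.0496 / (0.003423 + 0.000112) = 14.03 kN.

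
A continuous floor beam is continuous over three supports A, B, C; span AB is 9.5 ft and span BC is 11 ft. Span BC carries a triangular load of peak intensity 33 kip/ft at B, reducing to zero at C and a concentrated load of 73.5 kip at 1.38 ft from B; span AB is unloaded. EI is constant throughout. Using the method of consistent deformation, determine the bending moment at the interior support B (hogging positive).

Take M_B as the redundant. Released structure: two simple spans AB and BC with a hinge at B.
Rotations at B on the released spans (each span's end-slope, ×1/EI):
  span BC: triangular load, peak 33: w₀L³/(45EI) = 976.1/EI
  span BC: point load 73.5 at a = 1.38: Pab(L + b)/(6LEI) = 304.9/EI
  relative rotation θ_0 = (0 + 1281)/EI = 1281/EI
A unit hogging moment at B produces rotation L₁/(3EI) + L₂/(3EI) = 6.833/EI.
Slope continuity at B: θ_0 = M_B·6.833/EI, so M_B = 1281/6.833 = 187.5 kip·ft (hogging).

M_B = 187.5 kip·ft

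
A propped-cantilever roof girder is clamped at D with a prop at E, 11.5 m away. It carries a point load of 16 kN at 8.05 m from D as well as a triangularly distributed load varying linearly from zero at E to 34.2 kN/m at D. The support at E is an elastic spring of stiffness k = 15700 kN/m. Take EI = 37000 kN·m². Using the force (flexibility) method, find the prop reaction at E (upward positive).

Take the reaction at E as the redundant and release it; the primary structure is a cantilever fixed at D.
Free-end deflection of the primary structure under the applied loading (downward +):
  point load 16 at a = 8.05: Pa²(3L − a)/(6EI) = 4571/EI
  triangular load, peak 34.2 at the fixed end: w₀L⁴/(30EI) = 19939/EI
  δ_0 = 24509/EI
Flexibility coefficient — unit upward force at E: δ_{EE} = L³/(3EI) = 507/EI.
With EI = 37000 kN·m²: δ_0 = 0.66242 m and δ_{EE} = 0.013702 m/kN.
Compatibility — the spring shortens by R_E/k under the reaction it provides: δ_0 − R_E·δ_{EE} = R_E/k. With 1/k = 0.000064 m/kN, R_E = δ_0 / (δ_{EE} + 1/k) = 0.66242 / (0.013702 + 0.000064) = 48.12 kN.

R_E = 48.12 kN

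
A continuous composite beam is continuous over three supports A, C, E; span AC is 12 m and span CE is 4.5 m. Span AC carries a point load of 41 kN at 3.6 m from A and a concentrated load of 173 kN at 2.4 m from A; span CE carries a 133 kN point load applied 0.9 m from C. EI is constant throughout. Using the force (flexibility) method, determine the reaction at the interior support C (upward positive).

R_C = 219.7 kN

Insert a hinge at C; M_C is the redundant, and each span becomes simply supported.
End slopes at the hinge C, treating each span as simply supported:
  span AC: point load 41 at a = 3.6: Pab(L + a)/(6LEI) = 268.6/EI
  span AC: point load 173 at a = 2.4: Pab(L + a)/(6LEI) = 797.2/EI
  span CE: point load 133 at a = 0.9: Pab(L + b)/(6LEI) = 129.3/EI
  relative rotation θ_0 = (1066 + 129.3)/EI = 1195/EI
A unit hogging moment at C produces rotation L₁/(3EI) + L₂/(3EI) = 5.5/EI.
Slope continuity at C: θ_0 = M_C·5.5/EI, so M_C = 1195/5.5 = 217.3 kN·m (hogging).
Span AC, ΣM about A with M_C applied at C: R_C^{AC}·12 = 562.8 + 217.3, so R_C^{AC} = 65.01 kN and R_A = 214 − 65.01 = 149 kN.
Span CE, ΣM about E: R_C^{CE}·4.5 = 478.8 + 217.3, so R_C^{CE} = 154.7 kN and R_E = 133 − 154.7 = -21.69 kN.
R_C = 65.01 + 154.7 = 219.7 kN.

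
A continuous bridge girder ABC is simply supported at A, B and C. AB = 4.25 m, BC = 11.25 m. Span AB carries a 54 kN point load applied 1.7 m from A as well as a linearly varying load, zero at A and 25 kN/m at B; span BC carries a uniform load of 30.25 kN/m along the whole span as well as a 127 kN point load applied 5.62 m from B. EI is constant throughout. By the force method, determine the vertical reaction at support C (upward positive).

R_C = 183.8 kN

Release continuity at B by inserting a hinge; the redundant is the internal moment M_B. The primary structure is two simply-supported spans AB and BC.
Discontinuity in slope at B on the released structure — sum the simple-span end rotations:
  span AB: point load 54 at a = 1.7: Pab(L + a)/(6LEI) = 54.62/EI
  span AB: triangular load, peak 25: w₀L³/(45EI) = 42.65/EI
  span BC: UDL 30.25: wL³/(24EI) = 1795/EI
  span BC: point load 127 at a = 5.62: Pab(L + b)/(6LEI) = 1005/EI
  relative rotation θ_0 = (97.27 + 2800)/EI = 2897/EI
A unit hogging moment at B produces rotation L₁/(3EI) + L₂/(3EI) = 5.167/EI.
Slope continuity at B: θ_0 = M_B·5.167/EI, so M_B = 2897/5.167 = 560.7 kN·m (hogging).
Span BC, ΣM about C: R_B^{BC}·11.25 = 2629 + 560.7, so R_B^{BC} = 283.5 kN and R_C = 467.3 − 283.5 = 183.8 kN.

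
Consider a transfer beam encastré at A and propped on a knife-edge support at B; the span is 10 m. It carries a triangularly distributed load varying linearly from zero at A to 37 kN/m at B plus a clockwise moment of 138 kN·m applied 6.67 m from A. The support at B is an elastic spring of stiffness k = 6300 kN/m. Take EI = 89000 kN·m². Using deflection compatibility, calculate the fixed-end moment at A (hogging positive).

Choose R_B as the redundant. The primary structure is the cantilever fixed at A.
Deflection at B on the released cantilever, summing each load's contribution:
  triangular load, peak 37 at the free end: 11w₀L⁴/(120EI) = 33917/EI
  clockwise couple 138 at a = 6.67: M₀a(2L − a)/(2EI) = 6135/EI
  δ_0 = 40052/EI
Flexibility coefficient — unit upward force at B: δ_{BB} = L³/(3EI) = 333.3/EI.
With EI = 89000 kN·m²: δ_0 = 0.45002 m and δ_{BB} = 0.003745 m/kN.
Compatibility — the spring shortens by R_B/k under the reaction it provides: δ_0 − R_B·δ_{BB} = R_B/k. With 1/k = 0.000159 m/kN, R_B = δ_0 / (δ_{BB} + 1/k) = 0.45002 / (0.003745 + 0.000159) = 115.3 kN.
Moment equilibrium about A: M_A = Σ(load moments about A) − R_B·L = 1371 − 115.3×10 = 218.6 kN·m.

M_A = 218.6 kN·m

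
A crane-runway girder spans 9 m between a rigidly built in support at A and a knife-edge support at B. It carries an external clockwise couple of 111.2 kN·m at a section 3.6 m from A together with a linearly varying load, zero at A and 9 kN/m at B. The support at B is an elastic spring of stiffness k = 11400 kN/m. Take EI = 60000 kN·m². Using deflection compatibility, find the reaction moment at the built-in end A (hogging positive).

M_A = 53.49 kN·m

Release the roller at B. Primary structure: cantilever fixed at A.
Primary-structure tip deflection at B by superposition:
  clockwise couple 111.2 at a = 3.6: M₀a(2L − a)/(2EI) = 2882/EI
  triangular load, peak 9 at the free end: 11w₀L⁴/(120EI) = 5413/EI
  δ_0 = 8295/EI
Tip deflection under a unit load at B: L³/(3EI) = 243/EI.
With EI = 60000 kN·m²: δ_0 = 0.13825 m and δ_{BB} = 0.00405 m/kN.
Compatibility — the spring shortens by R_B/k under the reaction it provides: δ_0 − R_B·δ_{BB} = R_B/k. With 1/k = 0.000088 m/kN, R_B = δ_0 / (δ_{BB} + 1/k) = 0.13825 / (0.00405 + 0.000088) = 33.41 kN.
Moment equilibrium about A: M_A = Σ(load moments about A) − R_B·L = 354.2 − 33.41×9 = 53.49 kN·m.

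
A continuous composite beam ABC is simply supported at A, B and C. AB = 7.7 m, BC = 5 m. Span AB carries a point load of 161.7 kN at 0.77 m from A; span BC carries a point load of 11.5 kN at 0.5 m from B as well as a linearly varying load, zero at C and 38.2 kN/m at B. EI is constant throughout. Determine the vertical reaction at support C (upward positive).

Release continuity at B by inserting a hinge; the redundant is the internal moment M_B. The primary structure is two simply-supported spans AB and BC.
Rotations at B on the released spans (each span's end-slope, ×1/EI):
  span AB: point load 161.7 at a = 0.77: Pab(L + a)/(6LEI) = 158.2/EI
  span BC: point load 11.5 at a = 0.5: Pab(L + b)/(6LEI) = 8.194/EI
  span BC: triangular load, peak 38.2: w₀L³/(45EI) = 106.1/EI
  relative rotation θ_0 = (158.2 + 114.3)/EI = 272.5/EI
A unit hogging moment at B produces rotation L₁/(3EI) + L₂/(3EI) = 4.233/EI.
Slope continuity at B: θ_0 = M_B·4.233/EI, so M_B = 272.5/4.233 = 64.37 kN·m (hogging).
Span BC, ΣM about C: R_B^{BC}·5 = 370.1 + 64.37, so R_B^{BC} = 86.89 kN and R_C = 107 − 86.89 = 20.11 kN.

R_C = 20.11 kN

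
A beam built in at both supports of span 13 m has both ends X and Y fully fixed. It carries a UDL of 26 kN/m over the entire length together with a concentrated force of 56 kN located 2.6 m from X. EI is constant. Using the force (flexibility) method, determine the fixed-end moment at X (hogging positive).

M_X = 459.4 kN·m

Release both end moments; the primary structure is a simply-supported span XY with redundants M_X and M_Y.
End rotations of the released simple span under the applied load (×1/EI):
  at X: UDL 26: wL³/(24EI) = 2380/EI
  at Y: UDL 26: wL³/(24EI) = 2380/EI
  at X: point load 56 at a = 2.6: Pab(L + b)/(6LEI) = 454.3/EI
  at Y: point load 56 at a = 2.6: Pab(L + a)/(6LEI) = 302.8/EI
  θ_X0 = 2834/EI,  θ_Y0 = 2683/EI
Flexibility coefficients: a unit moment at one end gives L/(3EI) there and L/(6EI) at the far end, so f₁₁ = f₂₂ = 4.333/EI and f₁₂ = f₂₁ = 2.167/EI.
Compatibility — zero rotation at each built-in end:
  4.333 M_X + 2.167 M_Y = 2834
  2.167 M_X + 4.333 M_Y = 2683
Solving the pair gives M_X = 459.4 kN·m and M_Y = 389.5 kN·m (hogging).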